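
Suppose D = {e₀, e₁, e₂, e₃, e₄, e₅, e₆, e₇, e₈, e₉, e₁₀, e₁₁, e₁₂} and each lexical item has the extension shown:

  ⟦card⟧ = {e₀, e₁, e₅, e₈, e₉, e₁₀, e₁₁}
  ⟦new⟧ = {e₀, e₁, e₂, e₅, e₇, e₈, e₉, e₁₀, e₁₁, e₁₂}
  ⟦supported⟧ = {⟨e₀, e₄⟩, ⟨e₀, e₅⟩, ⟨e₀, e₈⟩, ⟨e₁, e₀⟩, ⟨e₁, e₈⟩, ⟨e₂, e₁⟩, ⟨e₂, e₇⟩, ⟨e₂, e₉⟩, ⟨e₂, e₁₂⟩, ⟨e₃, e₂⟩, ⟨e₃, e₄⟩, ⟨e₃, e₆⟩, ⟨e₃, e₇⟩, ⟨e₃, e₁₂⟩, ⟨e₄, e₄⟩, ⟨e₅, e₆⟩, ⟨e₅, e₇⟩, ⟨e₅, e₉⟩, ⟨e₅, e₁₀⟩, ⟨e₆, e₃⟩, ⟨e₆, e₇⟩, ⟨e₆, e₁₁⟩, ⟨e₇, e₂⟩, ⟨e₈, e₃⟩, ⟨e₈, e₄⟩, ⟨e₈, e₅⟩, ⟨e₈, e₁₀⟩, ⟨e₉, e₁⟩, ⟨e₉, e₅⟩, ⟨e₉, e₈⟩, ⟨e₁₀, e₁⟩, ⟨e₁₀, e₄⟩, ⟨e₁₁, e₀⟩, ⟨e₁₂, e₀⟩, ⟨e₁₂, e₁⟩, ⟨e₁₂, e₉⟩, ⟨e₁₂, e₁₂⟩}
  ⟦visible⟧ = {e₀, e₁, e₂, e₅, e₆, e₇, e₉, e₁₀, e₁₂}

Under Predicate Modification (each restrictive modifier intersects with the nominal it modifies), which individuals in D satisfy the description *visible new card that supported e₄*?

{e₀, e₁₀}

⟦that supported e₄⟧ = {x : ⟨x, e₄⟩ ∈ ⟦supported⟧} = {e₀, e₃, e₄, e₈, e₁₀}
⟦card⟧ = {e₀, e₁, e₅, e₈, e₉, e₁₀, e₁₁}
… ∩ ⟦that supported e₄⟧ = {e₀, e₁, e₅, e₈, e₉, e₁₀, e₁₁} ∩ {e₀, e₃, e₄, e₈, e₁₀} = {e₀, e₈, e₁₀}
… ∩ ⟦visible⟧ = {e₀, e₈, e₁₀} ∩ {e₀, e₁, e₂, e₅, e₆, e₇, e₉, e₁₀, e₁₂} = {e₀, e₁₀}
… ∩ ⟦new⟧ = {e₀, e₁₀} ∩ {e₀, e₁, e₂, e₅, e₇, e₈, e₉, e₁₀, e₁₁, e₁₂} = {e₀, e₁₀}
So ⟦visible new card that supported e₄⟧ = {e₀, e₁₀}.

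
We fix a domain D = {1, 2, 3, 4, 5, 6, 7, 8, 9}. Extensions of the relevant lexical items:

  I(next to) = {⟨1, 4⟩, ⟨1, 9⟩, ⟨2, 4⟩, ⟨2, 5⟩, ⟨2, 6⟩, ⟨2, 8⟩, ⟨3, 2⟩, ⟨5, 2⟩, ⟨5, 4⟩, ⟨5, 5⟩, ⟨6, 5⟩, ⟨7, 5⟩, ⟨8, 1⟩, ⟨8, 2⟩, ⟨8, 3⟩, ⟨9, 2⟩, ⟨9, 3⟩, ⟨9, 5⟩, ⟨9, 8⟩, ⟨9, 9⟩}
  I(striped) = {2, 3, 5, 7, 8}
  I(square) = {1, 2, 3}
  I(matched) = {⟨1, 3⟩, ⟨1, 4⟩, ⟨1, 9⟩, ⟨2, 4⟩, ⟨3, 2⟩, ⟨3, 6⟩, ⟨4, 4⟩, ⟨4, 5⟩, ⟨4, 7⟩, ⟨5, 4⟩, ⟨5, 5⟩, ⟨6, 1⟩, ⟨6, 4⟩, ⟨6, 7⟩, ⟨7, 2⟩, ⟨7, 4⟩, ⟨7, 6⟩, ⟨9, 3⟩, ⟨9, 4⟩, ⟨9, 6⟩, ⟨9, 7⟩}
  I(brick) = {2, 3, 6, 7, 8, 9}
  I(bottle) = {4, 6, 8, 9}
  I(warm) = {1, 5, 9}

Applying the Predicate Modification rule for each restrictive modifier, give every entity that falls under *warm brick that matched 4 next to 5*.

{9}

⟦that matched 4⟧ = {x : ⟨x, 4⟩ ∈ ⟦matched⟧} = {1, 2, 4, 5, 6, 7, 9}
⟦next to 5⟧ = {x : ⟨x, 5⟩ ∈ ⟦next to⟧} = {2, 5, 6, 7, 9}
⟦brick⟧ = {2, 3, 6, 7, 8, 9}
… ∩ ⟦that matched 4⟧ = {2, 3, 6, 7, 8, 9} ∩ {1, 2, 4, 5, 6, 7, 9} = {2, 6, 7, 9}
… ∩ ⟦next to 5⟧ = {2, 6, 7, 9} ∩ {2, 5, 6, 7, 9} = {2, 6, 7, 9}
… ∩ ⟦warm⟧ = {2, 6, 7, 9} ∩ {1, 5, 9} = {9}
So ⟦warm brick that matched 4 next to 5⟧ = {9}.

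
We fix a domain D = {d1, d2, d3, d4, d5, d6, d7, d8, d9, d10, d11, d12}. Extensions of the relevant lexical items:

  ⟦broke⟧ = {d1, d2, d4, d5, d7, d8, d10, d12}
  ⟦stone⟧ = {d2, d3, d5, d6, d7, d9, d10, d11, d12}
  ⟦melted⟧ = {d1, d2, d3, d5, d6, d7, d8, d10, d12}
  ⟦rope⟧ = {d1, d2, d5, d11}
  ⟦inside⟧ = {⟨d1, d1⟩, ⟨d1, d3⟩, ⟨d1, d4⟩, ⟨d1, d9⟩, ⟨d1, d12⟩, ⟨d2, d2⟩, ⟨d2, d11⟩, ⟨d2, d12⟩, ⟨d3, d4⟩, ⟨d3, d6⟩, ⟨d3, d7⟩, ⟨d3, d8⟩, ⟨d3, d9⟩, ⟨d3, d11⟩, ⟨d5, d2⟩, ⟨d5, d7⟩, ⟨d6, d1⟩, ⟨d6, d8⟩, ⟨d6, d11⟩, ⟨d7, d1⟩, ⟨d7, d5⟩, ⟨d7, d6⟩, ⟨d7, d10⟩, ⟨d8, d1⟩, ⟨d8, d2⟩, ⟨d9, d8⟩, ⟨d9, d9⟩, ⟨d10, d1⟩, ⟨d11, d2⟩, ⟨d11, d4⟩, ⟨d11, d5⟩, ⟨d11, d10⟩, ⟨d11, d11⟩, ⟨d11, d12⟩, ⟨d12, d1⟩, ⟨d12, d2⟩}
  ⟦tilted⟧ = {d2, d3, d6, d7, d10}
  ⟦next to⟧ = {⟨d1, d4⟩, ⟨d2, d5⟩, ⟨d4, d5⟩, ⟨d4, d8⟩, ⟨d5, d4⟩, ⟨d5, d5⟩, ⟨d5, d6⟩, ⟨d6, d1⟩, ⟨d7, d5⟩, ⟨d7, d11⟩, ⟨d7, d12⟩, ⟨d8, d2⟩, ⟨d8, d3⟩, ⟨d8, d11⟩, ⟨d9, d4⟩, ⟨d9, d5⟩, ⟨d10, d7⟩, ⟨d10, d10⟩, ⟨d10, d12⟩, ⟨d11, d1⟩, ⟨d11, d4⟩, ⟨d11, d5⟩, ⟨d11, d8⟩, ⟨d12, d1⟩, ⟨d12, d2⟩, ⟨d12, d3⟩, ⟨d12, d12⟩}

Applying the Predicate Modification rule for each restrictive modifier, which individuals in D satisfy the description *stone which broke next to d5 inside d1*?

{d7}

⟦which broke⟧ = ⟦broke⟧ = {d1, d2, d4, d5, d7, d8, d10, d12}
⟦next to d5⟧ = {x : ⟨x, d5⟩ ∈ ⟦next to⟧} = {d2, d4, d5, d7, d9, d11}
⟦inside d1⟧ = {x : ⟨x, d1⟩ ∈ ⟦inside⟧} = {d1, d6, d7, d8, d10, d12}
⟦stone⟧ = {d2, d3, d5, d6, d7, d9, d10, d11, d12}
… ∩ ⟦which broke⟧ = {d2, d3, d5, d6, d7, d9, d10, d11, d12} ∩ {d1, d2, d4, d5, d7, d8, d10, d12} = {d2, d5, d7, d10, d12}
… ∩ ⟦next to d5⟧ = {d2, d5, d7, d10, d12} ∩ {d2, d4, d5, d7, d9, d11} = {d2, d5, d7}
… ∩ ⟦inside d1⟧ = {d2, d5, d7} ∩ {d1, d6, d7, d8, d10, d12} = {d7}
So ⟦stone which broke next to d5 inside d1⟧ = {d7}.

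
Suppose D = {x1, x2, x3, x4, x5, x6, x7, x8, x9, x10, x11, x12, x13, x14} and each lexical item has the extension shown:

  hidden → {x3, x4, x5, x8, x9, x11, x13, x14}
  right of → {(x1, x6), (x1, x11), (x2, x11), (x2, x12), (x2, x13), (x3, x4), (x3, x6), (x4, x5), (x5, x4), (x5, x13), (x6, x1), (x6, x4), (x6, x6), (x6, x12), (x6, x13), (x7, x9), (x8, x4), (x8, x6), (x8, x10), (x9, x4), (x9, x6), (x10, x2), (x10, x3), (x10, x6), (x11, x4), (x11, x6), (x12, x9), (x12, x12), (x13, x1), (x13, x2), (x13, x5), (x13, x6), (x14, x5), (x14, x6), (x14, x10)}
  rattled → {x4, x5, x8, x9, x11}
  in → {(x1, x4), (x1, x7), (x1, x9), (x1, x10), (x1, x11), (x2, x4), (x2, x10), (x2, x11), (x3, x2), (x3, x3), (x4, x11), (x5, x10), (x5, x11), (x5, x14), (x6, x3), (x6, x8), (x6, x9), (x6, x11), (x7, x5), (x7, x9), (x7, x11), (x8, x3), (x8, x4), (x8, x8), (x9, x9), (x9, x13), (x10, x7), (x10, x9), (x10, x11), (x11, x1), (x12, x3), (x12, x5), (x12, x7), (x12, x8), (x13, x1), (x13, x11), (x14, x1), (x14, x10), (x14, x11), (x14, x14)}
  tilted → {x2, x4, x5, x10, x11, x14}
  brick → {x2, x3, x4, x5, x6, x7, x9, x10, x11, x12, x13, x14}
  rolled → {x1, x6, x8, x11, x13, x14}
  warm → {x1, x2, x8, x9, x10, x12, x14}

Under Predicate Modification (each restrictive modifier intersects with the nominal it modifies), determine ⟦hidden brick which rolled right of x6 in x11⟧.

⟦which rolled⟧ = ⟦rolled⟧ = {x1, x6, x8, x11, x13, x14}
⟦right of x6⟧ = {x : ⟨x, x6⟩ ∈ ⟦right of⟧} = {x1, x3, x6, x8, x9, x10, x11, x13, x14}
⟦in x11⟧ = {x : ⟨x, x11⟩ ∈ ⟦in⟧} = {x1, x2, x4, x5, x6, x7, x10, x13, x14}
⟦brick⟧ = {x2, x3, x4, x5, x6, x7, x9, x10, x11, x12, x13, x14}
… ∩ ⟦which rolled⟧ = {x2, x3, x4, x5, x6, x7, x9, x10, x11, x12, x13, x14} ∩ {x1, x6, x8, x11, x13, x14} = {x6, x11, x13, x14}
… ∩ ⟦right of x6⟧ = {x6, x11, x13, x14} ∩ {x1, x3, x6, x8, x9, x10, x11, x13, x14} = {x6, x11, x13, x14}
… ∩ ⟦in x11⟧ = {x6, x11, x13, x14} ∩ {x1, x2, x4, x5, x6, x7, x10, x13, x14} = {x6, x13, x14}
… ∩ ⟦hidden⟧ = {x6, x13, x14} ∩ {x3, x4, x5, x8, x9, x11, x13, x14} = {x13, x14}
So ⟦hidden brick which rolled right of x6 in x11⟧ = {x13, x14}.

{x13, x14}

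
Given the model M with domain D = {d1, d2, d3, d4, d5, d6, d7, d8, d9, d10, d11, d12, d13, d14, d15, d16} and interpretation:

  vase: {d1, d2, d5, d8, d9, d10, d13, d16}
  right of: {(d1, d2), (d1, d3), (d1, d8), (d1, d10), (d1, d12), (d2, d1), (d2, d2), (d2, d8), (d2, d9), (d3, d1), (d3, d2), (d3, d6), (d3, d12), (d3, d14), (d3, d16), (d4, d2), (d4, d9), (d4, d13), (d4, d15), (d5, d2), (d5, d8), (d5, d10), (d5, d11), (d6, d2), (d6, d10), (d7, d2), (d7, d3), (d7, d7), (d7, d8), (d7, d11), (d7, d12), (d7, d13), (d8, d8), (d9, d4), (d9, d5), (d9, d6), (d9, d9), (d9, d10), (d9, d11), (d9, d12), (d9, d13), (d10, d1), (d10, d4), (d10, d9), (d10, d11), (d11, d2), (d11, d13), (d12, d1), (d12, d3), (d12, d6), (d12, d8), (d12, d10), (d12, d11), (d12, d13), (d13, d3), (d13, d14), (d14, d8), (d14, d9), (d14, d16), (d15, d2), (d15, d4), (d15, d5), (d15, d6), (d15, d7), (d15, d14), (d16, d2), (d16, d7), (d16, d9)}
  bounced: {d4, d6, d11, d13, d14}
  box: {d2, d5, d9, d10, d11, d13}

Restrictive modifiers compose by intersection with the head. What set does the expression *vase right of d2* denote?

{d1, d2, d5, d16}

⟦right of d2⟧ = {x : ⟨x, d2⟩ ∈ ⟦right of⟧} = {d1, d2, d3, d4, d5, d6, d7, d11, d15, d16}
⟦vase⟧ = {d1, d2, d5, d8, d9, d10, d13, d16}
… ∩ ⟦right of d2⟧ = {d1, d2, d5, d8, d9, d10, d13, d16} ∩ {d1, d2, d3, d4, d5, d6, d7, d11, d15, d16} = {d1, d2, d5, d16}
So ⟦vase right of d2⟧ = {d1, d2, d5, d16}.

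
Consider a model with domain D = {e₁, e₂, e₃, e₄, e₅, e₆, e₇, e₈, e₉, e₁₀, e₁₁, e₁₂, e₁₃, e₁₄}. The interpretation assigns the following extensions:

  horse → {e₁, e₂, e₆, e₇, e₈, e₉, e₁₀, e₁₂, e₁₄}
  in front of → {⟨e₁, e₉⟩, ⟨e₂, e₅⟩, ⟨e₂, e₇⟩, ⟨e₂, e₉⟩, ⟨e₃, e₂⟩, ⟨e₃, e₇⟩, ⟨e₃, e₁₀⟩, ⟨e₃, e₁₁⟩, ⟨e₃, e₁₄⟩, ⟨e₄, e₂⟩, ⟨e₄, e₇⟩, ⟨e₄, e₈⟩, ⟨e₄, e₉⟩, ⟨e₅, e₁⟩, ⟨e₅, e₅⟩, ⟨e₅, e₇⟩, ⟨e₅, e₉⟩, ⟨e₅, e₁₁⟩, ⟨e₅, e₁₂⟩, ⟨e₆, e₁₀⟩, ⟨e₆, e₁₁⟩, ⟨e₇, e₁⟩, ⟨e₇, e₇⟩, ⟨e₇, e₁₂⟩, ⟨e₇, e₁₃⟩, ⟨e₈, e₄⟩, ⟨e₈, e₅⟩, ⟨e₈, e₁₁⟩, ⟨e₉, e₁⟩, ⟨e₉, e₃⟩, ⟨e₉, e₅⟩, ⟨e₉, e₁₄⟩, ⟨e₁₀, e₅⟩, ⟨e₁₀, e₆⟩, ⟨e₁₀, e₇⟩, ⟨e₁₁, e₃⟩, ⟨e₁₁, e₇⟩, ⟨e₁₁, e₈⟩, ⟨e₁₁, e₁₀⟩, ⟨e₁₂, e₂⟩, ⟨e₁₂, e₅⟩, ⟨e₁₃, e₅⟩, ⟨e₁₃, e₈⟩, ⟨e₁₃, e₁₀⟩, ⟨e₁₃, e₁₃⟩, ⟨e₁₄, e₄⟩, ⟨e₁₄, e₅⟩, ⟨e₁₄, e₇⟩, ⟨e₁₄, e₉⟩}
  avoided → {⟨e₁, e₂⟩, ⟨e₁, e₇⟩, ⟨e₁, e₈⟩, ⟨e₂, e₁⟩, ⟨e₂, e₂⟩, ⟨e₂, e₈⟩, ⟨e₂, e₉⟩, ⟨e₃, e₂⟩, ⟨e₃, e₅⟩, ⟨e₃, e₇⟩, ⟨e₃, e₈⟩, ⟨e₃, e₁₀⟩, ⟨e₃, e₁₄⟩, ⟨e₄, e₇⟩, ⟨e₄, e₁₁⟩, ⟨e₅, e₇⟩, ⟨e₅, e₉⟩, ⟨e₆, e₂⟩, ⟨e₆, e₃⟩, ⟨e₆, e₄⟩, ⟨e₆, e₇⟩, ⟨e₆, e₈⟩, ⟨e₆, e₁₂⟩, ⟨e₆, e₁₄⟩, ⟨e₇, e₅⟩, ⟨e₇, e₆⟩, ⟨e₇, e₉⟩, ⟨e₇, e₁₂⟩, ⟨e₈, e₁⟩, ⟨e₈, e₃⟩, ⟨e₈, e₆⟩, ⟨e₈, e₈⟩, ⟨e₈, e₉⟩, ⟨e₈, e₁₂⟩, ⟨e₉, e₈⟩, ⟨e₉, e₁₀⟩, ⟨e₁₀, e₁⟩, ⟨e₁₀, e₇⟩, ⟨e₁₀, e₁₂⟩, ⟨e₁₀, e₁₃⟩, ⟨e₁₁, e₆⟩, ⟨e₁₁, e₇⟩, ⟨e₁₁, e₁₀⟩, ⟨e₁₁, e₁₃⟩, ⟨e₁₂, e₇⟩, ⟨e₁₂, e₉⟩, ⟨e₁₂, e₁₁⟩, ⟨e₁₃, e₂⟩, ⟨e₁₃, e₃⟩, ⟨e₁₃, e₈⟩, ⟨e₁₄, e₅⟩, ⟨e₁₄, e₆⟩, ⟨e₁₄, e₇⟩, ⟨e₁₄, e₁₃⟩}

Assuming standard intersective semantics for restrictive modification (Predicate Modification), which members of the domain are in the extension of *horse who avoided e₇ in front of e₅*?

⟦who avoided e₇⟧ = {x : ⟨x, e₇⟩ ∈ ⟦avoided⟧} = {e₁, e₃, e₄, e₅, e₆, e₁₀, e₁₁, e₁₂, e₁₄}
⟦in front of e₅⟧ = {x : ⟨x, e₅⟩ ∈ ⟦in front of⟧} = {e₂, e₅, e₈, e₉, e₁₀, e₁₂, e₁₃, e₁₄}
⟦horse⟧ = {e₁, e₂, e₆, e₇, e₈, e₉, e₁₀, e₁₂, e₁₄}
… ∩ ⟦who avoided e₇⟧ = {e₁, e₂, e₆, e₇, e₈, e₉, e₁₀, e₁₂, e₁₄} ∩ {e₁, e₃, e₄, e₅, e₆, e₁₀, e₁₁, e₁₂, e₁₄} = {e₁, e₆, e₁₀, e₁₂, e₁₄}
… ∩ ⟦in front of e₅⟧ = {e₁, e₆, e₁₀, e₁₂, e₁₄} ∩ {e₂, e₅, e₈, e₉, e₁₀, e₁₂, e₁₃, e₁₄} = {e₁₀, e₁₂, e₁₄}
So ⟦horse who avoided e₇ in front of e₅⟧ = {e₁₀, e₁₂, e₁₄}.

{e₁₀, e₁₂, e₁₄}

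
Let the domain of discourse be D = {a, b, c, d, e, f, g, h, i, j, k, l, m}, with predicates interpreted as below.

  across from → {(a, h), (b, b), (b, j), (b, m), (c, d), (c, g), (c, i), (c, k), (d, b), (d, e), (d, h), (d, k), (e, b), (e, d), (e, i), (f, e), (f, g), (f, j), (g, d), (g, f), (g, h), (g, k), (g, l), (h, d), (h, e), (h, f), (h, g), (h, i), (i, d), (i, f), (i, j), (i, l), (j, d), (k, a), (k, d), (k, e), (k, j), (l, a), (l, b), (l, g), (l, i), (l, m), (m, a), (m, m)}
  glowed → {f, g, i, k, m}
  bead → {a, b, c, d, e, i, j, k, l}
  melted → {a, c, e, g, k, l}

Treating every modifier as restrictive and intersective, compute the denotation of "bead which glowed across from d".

{i, k}

⟦which glowed⟧ = ⟦glowed⟧ = {f, g, i, k, m}
⟦across from d⟧ = {x : ⟨x, d⟩ ∈ ⟦across from⟧} = {c, e, g, h, i, j, k}
⟦bead⟧ = {a, b, c, d, e, i, j, k, l}
… ∩ ⟦which glowed⟧ = {a, b, c, d, e, i, j, k, l} ∩ {f, g, i, k, m} = {i, k}
… ∩ ⟦across from d⟧ = {i, k} ∩ {c, e, g, h, i, j, k} = {i, k}
So ⟦bead which glowed across from d⟧ = {i, k}.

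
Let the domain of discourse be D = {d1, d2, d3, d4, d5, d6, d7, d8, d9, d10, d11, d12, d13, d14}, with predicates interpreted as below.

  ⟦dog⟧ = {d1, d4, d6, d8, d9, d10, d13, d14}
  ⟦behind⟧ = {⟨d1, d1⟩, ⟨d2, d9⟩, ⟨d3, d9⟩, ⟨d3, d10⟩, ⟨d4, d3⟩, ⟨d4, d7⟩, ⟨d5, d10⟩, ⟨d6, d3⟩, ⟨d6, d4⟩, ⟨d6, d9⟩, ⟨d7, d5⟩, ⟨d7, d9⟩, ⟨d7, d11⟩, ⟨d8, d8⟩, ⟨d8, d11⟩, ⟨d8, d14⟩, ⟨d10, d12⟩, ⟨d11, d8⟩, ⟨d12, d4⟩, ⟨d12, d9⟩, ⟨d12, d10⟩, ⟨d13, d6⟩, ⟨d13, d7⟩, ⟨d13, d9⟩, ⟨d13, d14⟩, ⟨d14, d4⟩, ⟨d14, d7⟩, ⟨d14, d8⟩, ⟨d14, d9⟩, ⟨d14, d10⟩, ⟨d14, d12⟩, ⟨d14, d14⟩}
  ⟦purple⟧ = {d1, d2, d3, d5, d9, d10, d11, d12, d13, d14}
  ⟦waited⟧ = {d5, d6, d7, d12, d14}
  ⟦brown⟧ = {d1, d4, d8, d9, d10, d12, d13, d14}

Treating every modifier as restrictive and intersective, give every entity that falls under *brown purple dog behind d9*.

{d13, d14}

⟦behind d9⟧ = {x : ⟨x, d9⟩ ∈ ⟦behind⟧} = {d2, d3, d6, d7, d12, d13, d14}
⟦dog⟧ = {d1, d4, d6, d8, d9, d10, d13, d14}
… ∩ ⟦behind d9⟧ = {d1, d4, d6, d8, d9, d10, d13, d14} ∩ {d2, d3, d6, d7, d12, d13, d14} = {d6, d13, d14}
… ∩ ⟦brown⟧ = {d6, d13, d14} ∩ {d1, d4, d8, d9, d10, d12, d13, d14} = {d13, d14}
… ∩ ⟦purple⟧ = {d13, d14} ∩ {d1, d2, d3, d5, d9, d10, d11, d12, d13, d14} = {d13, d14}
So ⟦brown purple dog behind d9⟧ = {d13, d14}.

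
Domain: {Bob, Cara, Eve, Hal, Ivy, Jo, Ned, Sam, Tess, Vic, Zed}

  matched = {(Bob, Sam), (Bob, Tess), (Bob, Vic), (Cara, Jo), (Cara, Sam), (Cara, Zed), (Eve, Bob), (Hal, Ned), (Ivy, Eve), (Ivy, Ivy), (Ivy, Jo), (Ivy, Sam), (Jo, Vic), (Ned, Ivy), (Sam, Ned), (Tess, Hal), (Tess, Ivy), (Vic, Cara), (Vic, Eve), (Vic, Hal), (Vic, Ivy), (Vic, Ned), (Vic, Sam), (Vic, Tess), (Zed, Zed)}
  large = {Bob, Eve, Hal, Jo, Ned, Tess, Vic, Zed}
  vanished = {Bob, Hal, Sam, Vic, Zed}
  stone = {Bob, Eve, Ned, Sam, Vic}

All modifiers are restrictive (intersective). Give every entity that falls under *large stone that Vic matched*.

⟦that Vic matched⟧ = {x : ⟨Vic, x⟩ ∈ ⟦matched⟧} = {Cara, Eve, Hal, Ivy, Ned, Sam, Tess}
⟦stone⟧ = {Bob, Eve, Ned, Sam, Vic}
… ∩ ⟦that Vic matched⟧ = {Bob, Eve, Ned, Sam, Vic} ∩ {Cara, Eve, Hal, Ivy, Ned, Sam, Tess} = {Eve, Ned, Sam}
… ∩ ⟦large⟧ = {Eve, Ned, Sam} ∩ {Bob, Eve, Hal, Jo, Ned, Tess, Vic, Zed} = {Eve, Ned}
So ⟦large stone that Vic matched⟧ = {Eve, Ned}.

{Eve, Ned}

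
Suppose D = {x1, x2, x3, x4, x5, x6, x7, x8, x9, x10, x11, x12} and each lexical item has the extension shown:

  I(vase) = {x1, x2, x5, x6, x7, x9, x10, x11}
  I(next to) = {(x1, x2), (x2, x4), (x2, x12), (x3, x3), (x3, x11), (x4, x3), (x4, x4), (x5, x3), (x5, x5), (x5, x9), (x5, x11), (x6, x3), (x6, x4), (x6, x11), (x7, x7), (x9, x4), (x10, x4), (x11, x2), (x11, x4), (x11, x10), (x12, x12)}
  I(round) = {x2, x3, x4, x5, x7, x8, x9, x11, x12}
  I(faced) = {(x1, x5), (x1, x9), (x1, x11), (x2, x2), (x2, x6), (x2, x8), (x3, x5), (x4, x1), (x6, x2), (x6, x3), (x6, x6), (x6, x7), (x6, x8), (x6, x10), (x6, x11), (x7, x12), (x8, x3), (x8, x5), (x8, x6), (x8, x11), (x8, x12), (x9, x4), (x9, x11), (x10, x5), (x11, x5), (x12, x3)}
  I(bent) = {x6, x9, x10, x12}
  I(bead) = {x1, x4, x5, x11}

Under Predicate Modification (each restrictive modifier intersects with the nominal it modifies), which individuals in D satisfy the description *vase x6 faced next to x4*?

{x2, x6, x10, x11}

⟦x6 faced⟧ = {x : ⟨x6, x⟩ ∈ ⟦faced⟧} = {x2, x3, x6, x7, x8, x10, x11}
⟦next to x4⟧ = {x : ⟨x, x4⟩ ∈ ⟦next to⟧} = {x2, x4, x6, x9, x10, x11}
⟦vase⟧ = {x1, x2, x5, x6, x7, x9, x10, x11}
… ∩ ⟦x6 faced⟧ = {x1, x2, x5, x6, x7, x9, x10, x11} ∩ {x2, x3, x6, x7, x8, x10, x11} = {x2, x6, x7, x10, x11}
… ∩ ⟦next to x4⟧ = {x2, x6, x7, x10, x11} ∩ {x2, x4, x6, x9, x10, x11} = {x2, x6, x10, x11}
So ⟦vase x6 faced next to x4⟧ = {x2, x6, x10, x11}.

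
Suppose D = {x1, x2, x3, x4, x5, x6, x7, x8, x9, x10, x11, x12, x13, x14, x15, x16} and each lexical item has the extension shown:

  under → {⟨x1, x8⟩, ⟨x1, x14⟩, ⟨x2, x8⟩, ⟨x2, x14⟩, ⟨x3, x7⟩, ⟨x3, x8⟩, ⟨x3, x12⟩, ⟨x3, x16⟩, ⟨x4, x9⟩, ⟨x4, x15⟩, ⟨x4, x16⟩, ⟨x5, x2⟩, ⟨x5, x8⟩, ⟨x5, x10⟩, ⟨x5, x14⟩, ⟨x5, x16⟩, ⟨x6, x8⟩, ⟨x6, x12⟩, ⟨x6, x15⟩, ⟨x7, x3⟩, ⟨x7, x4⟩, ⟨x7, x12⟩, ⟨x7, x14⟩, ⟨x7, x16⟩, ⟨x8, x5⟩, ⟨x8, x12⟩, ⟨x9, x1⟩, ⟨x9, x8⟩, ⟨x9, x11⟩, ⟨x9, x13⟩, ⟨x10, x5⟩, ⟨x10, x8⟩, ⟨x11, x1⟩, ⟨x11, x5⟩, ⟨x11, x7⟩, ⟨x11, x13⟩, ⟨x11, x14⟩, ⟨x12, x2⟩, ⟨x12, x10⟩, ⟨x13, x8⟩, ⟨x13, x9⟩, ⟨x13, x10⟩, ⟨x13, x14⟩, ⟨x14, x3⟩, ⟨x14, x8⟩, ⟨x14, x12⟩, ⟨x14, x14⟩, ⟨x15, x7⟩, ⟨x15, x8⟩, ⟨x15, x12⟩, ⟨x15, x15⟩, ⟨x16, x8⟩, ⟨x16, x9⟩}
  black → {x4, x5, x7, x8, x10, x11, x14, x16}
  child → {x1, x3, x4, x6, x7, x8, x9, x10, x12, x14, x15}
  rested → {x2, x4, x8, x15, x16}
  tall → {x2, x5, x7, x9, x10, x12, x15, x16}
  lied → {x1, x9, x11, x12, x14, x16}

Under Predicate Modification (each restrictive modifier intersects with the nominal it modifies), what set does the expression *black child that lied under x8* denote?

{x14}

⟦that lied⟧ = ⟦lied⟧ = {x1, x9, x11, x12, x14, x16}
⟦under x8⟧ = {x : ⟨x, x8⟩ ∈ ⟦under⟧} = {x1, x2, x3, x5, x6, x9, x10, x13, x14, x15, x16}
⟦child⟧ = {x1, x3, x4, x6, x7, x8, x9, x10, x12, x14, x15}
… ∩ ⟦that lied⟧ = {x1, x3, x4, x6, x7, x8, x9, x10, x12, x14, x15} ∩ {x1, x9, x11, x12, x14, x16} = {x1, x9, x12, x14}
… ∩ ⟦under x8⟧ = {x1, x9, x12, x14} ∩ {x1, x2, x3, x5, x6, x9, x10, x13, x14, x15, x16} = {x1, x9, x14}
… ∩ ⟦black⟧ = {x1, x9, x14} ∩ {x4, x5, x7, x8, x10, x11, x14, x16} = {x14}
So ⟦black child that lied under x8⟧ = {x14}.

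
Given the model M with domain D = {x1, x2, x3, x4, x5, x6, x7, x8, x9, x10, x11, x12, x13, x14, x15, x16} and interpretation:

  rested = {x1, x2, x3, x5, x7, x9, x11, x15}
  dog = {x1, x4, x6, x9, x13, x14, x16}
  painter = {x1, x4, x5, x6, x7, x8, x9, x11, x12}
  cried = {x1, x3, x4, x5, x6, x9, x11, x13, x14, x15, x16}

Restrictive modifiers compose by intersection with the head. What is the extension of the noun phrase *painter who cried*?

⟦who cried⟧ = ⟦cried⟧ = {x1, x3, x4, x5, x6, x9, x11, x13, x14, x15, x16}
⟦painter⟧ = {x1, x4, x5, x6, x7, x8, x9, x11, x12}
… ∩ ⟦who cried⟧ = {x1, x4, x5, x6, x7, x8, x9, x11, x12} ∩ {x1, x3, x4, x5, x6, x9, x11, x13, x14, x15, x16} = {x1, x4, x5, x6, x9, x11}
So ⟦painter who cried⟧ = {x1, x4, x5, x6, x9, x11}.

{x1, x4, x5, x6, x9, x11}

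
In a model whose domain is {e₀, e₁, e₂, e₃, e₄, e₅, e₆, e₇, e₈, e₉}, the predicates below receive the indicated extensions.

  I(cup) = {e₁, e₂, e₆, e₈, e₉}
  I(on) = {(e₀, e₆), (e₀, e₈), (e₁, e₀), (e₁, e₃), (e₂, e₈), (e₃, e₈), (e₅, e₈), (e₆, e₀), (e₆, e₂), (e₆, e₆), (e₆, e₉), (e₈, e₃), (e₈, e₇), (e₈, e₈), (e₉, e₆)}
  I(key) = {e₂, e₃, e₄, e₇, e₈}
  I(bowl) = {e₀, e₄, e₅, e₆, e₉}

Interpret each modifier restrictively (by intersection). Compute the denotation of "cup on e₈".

⟦on e₈⟧ = {x : ⟨x, e₈⟩ ∈ ⟦on⟧} = {e₀, e₂, e₃, e₅, e₈}
⟦cup⟧ = {e₁, e₂, e₆, e₈, e₉}
… ∩ ⟦on e₈⟧ = {e₁, e₂, e₆, e₈, e₉} ∩ {e₀, e₂, e₃, e₅, e₈} = {e₂, e₈}
So ⟦cup on e₈⟧ = {e₂, e₈}.

{e₂, e₈}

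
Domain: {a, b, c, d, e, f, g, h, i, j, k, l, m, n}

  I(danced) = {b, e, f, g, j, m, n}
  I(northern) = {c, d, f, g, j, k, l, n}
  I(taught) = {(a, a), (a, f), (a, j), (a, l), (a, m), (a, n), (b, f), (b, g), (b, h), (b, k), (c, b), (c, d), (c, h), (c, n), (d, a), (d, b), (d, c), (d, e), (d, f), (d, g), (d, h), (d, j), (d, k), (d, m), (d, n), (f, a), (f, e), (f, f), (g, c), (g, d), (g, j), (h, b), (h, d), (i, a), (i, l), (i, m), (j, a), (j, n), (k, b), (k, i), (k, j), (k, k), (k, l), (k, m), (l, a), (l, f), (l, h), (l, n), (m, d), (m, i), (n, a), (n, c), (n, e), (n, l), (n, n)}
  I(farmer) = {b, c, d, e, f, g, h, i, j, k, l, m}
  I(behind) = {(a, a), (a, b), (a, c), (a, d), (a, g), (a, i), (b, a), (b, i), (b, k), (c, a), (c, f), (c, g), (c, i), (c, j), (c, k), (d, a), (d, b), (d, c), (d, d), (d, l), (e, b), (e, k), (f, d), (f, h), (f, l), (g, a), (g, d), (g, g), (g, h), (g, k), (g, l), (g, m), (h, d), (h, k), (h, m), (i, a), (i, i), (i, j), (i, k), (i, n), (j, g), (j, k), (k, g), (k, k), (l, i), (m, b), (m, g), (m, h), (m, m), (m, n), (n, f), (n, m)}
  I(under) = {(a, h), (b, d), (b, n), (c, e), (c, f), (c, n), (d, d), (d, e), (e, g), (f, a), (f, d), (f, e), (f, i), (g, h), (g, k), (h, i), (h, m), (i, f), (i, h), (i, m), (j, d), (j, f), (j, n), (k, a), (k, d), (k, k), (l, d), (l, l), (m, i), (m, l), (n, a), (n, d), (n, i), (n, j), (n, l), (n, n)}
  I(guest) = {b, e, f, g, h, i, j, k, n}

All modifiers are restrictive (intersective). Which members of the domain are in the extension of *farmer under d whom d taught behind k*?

{b, j, k}

⟦under d⟧ = {x : ⟨x, d⟩ ∈ ⟦under⟧} = {b, d, f, j, k, l, n}
⟦whom d taught⟧ = {x : ⟨d, x⟩ ∈ ⟦taught⟧} = {a, b, c, e, f, g, h, j, k, m, n}
⟦behind k⟧ = {x : ⟨x, k⟩ ∈ ⟦behind⟧} = {b, c, e, g, h, i, j, k}
⟦farmer⟧ = {b, c, d, e, f, g, h, i, j, k, l, m}
… ∩ ⟦under d⟧ = {b, c, d, e, f, g, h, i, j, k, l, m} ∩ {b, d, f, j, k, l, n} = {b, d, f, j, k, l}
… ∩ ⟦whom d taught⟧ = {b, d, f, j, k, l} ∩ {a, b, c, e, f, g, h, j, k, m, n} = {b, f, j, k}
… ∩ ⟦behind k⟧ = {b, f, j, k} ∩ {b, c, e, g, h, i, j, k} = {b, j, k}
So ⟦farmer under d whom d taught behind k⟧ = {b, j, k}.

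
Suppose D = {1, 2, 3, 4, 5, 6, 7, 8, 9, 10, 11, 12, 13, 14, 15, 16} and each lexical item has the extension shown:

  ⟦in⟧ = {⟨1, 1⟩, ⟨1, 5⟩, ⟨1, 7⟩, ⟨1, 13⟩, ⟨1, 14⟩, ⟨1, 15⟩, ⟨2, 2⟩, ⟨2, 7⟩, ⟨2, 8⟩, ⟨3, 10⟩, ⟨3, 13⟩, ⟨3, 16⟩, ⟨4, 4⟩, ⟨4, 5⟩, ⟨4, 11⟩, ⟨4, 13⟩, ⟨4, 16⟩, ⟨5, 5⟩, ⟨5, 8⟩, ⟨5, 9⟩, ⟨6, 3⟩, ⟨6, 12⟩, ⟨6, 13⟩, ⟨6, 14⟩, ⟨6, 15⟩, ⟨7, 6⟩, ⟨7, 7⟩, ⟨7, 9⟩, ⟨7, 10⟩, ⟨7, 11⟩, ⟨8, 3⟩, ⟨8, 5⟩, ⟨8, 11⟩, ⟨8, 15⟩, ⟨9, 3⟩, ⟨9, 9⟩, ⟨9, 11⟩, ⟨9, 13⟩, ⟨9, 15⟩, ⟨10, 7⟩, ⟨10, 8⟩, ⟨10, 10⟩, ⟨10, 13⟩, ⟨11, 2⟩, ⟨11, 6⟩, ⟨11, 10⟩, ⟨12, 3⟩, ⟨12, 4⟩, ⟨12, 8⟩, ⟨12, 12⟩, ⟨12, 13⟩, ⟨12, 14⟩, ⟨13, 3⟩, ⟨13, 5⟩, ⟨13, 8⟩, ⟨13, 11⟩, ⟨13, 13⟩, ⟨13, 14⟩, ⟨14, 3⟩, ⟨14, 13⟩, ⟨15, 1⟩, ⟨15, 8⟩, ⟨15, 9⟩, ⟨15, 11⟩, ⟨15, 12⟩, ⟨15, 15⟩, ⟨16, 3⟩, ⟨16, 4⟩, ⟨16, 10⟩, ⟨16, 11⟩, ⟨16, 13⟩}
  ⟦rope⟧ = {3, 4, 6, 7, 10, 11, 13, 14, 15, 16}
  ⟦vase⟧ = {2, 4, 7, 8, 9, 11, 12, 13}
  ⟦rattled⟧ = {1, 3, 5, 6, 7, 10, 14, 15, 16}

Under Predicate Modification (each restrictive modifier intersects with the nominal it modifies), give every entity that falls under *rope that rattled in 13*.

{3, 6, 10, 14, 16}

⟦that rattled⟧ = ⟦rattled⟧ = {1, 3, 5, 6, 7, 10, 14, 15, 16}
⟦in 13⟧ = {x : ⟨x, 13⟩ ∈ ⟦in⟧} = {1, 3, 4, 6, 9, 10, 12, 13, 14, 16}
⟦rope⟧ = {3, 4, 6, 7, 10, 11, 13, 14, 15, 16}
… ∩ ⟦that rattled⟧ = {3, 4, 6, 7, 10, 11, 13, 14, 15, 16} ∩ {1, 3, 5, 6, 7, 10, 14, 15, 16} = {3, 6, 7, 10, 14, 15, 16}
… ∩ ⟦in 13⟧ = {3, 6, 7, 10, 14, 15, 16} ∩ {1, 3, 4, 6, 9, 10, 12, 13, 14, 16} = {3, 6, 10, 14, 16}
So ⟦rope that rattled in 13⟧ = {3, 6, 10, 14, 16}.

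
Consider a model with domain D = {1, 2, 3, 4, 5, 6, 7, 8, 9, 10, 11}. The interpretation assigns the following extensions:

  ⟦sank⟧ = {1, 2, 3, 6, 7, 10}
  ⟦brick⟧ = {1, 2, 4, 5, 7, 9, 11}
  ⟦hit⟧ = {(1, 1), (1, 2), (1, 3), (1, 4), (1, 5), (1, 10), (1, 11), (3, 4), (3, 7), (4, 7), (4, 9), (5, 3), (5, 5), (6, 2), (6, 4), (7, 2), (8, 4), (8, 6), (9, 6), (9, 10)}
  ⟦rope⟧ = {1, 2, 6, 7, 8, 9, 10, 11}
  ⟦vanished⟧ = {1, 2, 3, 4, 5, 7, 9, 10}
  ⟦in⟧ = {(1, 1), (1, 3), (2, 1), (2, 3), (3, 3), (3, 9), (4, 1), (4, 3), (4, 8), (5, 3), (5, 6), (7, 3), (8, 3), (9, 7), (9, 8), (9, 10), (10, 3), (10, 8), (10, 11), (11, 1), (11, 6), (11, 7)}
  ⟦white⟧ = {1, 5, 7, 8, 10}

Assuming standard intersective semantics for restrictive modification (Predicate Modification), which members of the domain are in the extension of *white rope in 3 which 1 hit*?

{1, 10}

⟦in 3⟧ = {x : ⟨x, 3⟩ ∈ ⟦in⟧} = {1, 2, 3, 4, 5, 7, 8, 10}
⟦which 1 hit⟧ = {x : ⟨1, x⟩ ∈ ⟦hit⟧} = {1, 2, 3, 4, 5, 10, 11}
⟦rope⟧ = {1, 2, 6, 7, 8, 9, 10, 11}
… ∩ ⟦in 3⟧ = {1, 2, 6, 7, 8, 9, 10, 11} ∩ {1, 2, 3, 4, 5, 7, 8, 10} = {1, 2, 7, 8, 10}
… ∩ ⟦which 1 hit⟧ = {1, 2, 7, 8, 10} ∩ {1, 2, 3, 4, 5, 10, 11} = {1, 2, 10}
… ∩ ⟦white⟧ = {1, 2, 10} ∩ {1, 5, 7, 8, 10} = {1, 10}
So ⟦white rope in 3 which 1 hit⟧ = {1, 10}.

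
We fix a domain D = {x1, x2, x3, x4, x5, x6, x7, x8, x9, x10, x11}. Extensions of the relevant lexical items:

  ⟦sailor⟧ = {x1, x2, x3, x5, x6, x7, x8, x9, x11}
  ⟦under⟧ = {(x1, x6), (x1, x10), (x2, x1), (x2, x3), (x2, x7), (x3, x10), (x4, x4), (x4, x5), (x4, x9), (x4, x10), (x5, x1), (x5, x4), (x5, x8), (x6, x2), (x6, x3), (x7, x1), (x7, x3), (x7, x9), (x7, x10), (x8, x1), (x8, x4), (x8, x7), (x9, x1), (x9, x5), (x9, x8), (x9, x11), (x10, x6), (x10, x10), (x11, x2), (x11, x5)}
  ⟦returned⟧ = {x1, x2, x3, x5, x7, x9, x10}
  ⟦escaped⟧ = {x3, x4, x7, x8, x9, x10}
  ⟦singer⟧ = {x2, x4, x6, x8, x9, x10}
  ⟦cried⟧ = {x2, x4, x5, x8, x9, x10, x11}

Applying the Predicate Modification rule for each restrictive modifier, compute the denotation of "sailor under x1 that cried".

⟦under x1⟧ = {x : ⟨x, x1⟩ ∈ ⟦under⟧} = {x2, x5, x7, x8, x9}
⟦that cried⟧ = ⟦cried⟧ = {x2, x4, x5, x8, x9, x10, x11}
⟦sailor⟧ = {x1, x2, x3, x5, x6, x7, x8, x9, x11}
… ∩ ⟦under x1⟧ = {x1, x2, x3, x5, x6, x7, x8, x9, x11} ∩ {x2, x5, x7, x8, x9} = {x2, x5, x7, x8, x9}
… ∩ ⟦that cried⟧ = {x2, x5, x7, x8, x9} ∩ {x2, x4, x5, x8, x9, x10, x11} = {x2, x5, x8, x9}
So ⟦sailor under x1 that cried⟧ = {x2, x5, x8, x9}.

{x2, x5, x8, x9}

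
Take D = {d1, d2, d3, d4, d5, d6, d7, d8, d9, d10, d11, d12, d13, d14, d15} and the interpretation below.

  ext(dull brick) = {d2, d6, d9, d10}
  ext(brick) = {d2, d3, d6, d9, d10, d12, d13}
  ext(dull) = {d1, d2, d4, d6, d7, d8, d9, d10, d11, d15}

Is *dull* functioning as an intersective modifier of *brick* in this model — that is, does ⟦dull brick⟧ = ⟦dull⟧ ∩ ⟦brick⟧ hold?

yes

⟦dull⟧ ∩ ⟦brick⟧ = {d1, d2, d4, d6, d7, d8, d9, d10, d11, d15} ∩ {d2, d3, d6, d9, d10, d12, d13} = {d2, d6, d9, d10}
Observed ⟦dull brick⟧ = {d2, d6, d9, d10}.
These coincide, so the modifier is intersective here.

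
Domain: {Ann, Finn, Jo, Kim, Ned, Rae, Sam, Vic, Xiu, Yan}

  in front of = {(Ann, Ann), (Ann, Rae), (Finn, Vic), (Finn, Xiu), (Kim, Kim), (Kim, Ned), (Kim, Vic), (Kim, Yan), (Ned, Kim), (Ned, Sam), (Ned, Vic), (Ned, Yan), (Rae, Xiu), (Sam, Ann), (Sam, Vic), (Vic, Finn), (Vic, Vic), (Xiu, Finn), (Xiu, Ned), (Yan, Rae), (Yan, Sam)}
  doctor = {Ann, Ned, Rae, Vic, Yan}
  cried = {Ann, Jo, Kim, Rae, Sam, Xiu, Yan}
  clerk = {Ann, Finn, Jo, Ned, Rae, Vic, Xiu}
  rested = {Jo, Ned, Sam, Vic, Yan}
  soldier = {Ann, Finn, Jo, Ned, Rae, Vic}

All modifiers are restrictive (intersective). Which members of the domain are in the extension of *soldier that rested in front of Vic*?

{Ned, Vic}

⟦that rested⟧ = ⟦rested⟧ = {Jo, Ned, Sam, Vic, Yan}
⟦in front of Vic⟧ = {x : ⟨x, Vic⟩ ∈ ⟦in front of⟧} = {Finn, Kim, Ned, Sam, Vic}
⟦soldier⟧ = {Ann, Finn, Jo, Ned, Rae, Vic}
… ∩ ⟦that rested⟧ = {Ann, Finn, Jo, Ned, Rae, Vic} ∩ {Jo, Ned, Sam, Vic, Yan} = {Jo, Ned, Vic}
… ∩ ⟦in front of Vic⟧ = {Jo, Ned, Vic} ∩ {Finn, Kim, Ned, Sam, Vic} = {Ned, Vic}
So ⟦soldier that rested in front of Vic⟧ = {Ned, Vic}.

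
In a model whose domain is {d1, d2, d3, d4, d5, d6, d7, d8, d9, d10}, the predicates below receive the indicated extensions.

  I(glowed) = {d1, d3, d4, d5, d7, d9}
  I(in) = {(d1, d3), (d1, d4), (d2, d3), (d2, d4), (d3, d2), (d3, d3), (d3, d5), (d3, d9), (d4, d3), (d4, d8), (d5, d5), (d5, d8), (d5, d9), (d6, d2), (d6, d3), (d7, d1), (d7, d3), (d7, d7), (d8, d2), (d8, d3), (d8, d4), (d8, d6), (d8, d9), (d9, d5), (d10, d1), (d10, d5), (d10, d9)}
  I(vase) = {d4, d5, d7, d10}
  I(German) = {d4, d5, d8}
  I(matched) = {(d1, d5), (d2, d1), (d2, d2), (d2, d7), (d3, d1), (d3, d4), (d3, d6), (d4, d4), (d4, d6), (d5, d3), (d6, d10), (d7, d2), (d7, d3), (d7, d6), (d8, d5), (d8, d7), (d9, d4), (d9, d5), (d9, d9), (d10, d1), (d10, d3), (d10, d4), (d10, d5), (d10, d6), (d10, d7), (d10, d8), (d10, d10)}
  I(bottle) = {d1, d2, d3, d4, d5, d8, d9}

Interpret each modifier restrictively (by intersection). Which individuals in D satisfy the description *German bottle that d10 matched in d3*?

⟦that d10 matched⟧ = {x : ⟨d10, x⟩ ∈ ⟦matched⟧} = {d1, d3, d4, d5, d6, d7, d8, d10}
⟦in d3⟧ = {x : ⟨x, d3⟩ ∈ ⟦in⟧} = {d1, d2, d3, d4, d6, d7, d8}
⟦bottle⟧ = {d1, d2, d3, d4, d5, d8, d9}
… ∩ ⟦that d10 matched⟧ = {d1, d2, d3, d4, d5, d8, d9} ∩ {d1, d3, d4, d5, d6, d7, d8, d10} = {d1, d3, d4, d5, d8}
… ∩ ⟦in d3⟧ = {d1, d3, d4, d5, d8} ∩ {d1, d2, d3, d4, d6, d7, d8} = {d1, d3, d4, d8}
… ∩ ⟦German⟧ = {d1, d3, d4, d8} ∩ {d4, d5, d8} = {d4, d8}
So ⟦German bottle that d10 matched in d3⟧ = {d4, d8}.

{d4, d8}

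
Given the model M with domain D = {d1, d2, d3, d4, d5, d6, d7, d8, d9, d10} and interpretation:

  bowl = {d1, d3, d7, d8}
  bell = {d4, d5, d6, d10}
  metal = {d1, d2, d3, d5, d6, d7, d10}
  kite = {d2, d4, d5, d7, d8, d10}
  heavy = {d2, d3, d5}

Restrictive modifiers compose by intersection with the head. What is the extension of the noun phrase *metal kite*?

{d2, d5, d7, d10}

⟦kite⟧ = {d2, d4, d5, d7, d8, d10}
… ∩ ⟦metal⟧ = {d2, d4, d5, d7, d8, d10} ∩ {d1, d2, d3, d5, d6, d7, d10} = {d2, d5, d7, d10}
So ⟦metal kite⟧ = {d2, d5, d7, d10}.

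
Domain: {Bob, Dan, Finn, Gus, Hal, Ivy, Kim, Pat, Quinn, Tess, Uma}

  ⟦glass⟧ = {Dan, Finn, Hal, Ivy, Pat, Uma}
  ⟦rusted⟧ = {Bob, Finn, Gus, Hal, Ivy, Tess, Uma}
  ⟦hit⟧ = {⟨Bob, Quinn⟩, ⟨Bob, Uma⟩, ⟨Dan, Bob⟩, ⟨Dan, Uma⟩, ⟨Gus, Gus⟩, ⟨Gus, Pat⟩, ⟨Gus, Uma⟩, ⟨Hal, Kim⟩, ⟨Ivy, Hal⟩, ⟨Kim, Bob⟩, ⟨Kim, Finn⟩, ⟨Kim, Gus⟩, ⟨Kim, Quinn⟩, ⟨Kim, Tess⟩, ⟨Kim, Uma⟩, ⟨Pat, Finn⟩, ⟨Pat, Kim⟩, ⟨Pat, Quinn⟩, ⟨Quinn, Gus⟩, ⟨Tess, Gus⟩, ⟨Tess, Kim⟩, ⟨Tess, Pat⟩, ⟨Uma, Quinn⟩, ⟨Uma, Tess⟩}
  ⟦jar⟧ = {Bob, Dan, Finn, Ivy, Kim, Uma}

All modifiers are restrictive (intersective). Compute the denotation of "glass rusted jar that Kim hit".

{Finn, Uma}

⟦that Kim hit⟧ = {x : ⟨Kim, x⟩ ∈ ⟦hit⟧} = {Bob, Finn, Gus, Quinn, Tess, Uma}
⟦jar⟧ = {Bob, Dan, Finn, Ivy, Kim, Uma}
… ∩ ⟦that Kim hit⟧ = {Bob, Dan, Finn, Ivy, Kim, Uma} ∩ {Bob, Finn, Gus, Quinn, Tess, Uma} = {Bob, Finn, Uma}
… ∩ ⟦glass⟧ = {Bob, Finn, Uma} ∩ {Dan, Finn, Hal, Ivy, Pat, Uma} = {Finn, Uma}
… ∩ ⟦rusted⟧ = {Finn, Uma} ∩ {Bob, Finn, Gus, Hal, Ivy, Tess, Uma} = {Finn, Uma}
So ⟦glass rusted jar that Kim hit⟧ = {Finn, Uma}.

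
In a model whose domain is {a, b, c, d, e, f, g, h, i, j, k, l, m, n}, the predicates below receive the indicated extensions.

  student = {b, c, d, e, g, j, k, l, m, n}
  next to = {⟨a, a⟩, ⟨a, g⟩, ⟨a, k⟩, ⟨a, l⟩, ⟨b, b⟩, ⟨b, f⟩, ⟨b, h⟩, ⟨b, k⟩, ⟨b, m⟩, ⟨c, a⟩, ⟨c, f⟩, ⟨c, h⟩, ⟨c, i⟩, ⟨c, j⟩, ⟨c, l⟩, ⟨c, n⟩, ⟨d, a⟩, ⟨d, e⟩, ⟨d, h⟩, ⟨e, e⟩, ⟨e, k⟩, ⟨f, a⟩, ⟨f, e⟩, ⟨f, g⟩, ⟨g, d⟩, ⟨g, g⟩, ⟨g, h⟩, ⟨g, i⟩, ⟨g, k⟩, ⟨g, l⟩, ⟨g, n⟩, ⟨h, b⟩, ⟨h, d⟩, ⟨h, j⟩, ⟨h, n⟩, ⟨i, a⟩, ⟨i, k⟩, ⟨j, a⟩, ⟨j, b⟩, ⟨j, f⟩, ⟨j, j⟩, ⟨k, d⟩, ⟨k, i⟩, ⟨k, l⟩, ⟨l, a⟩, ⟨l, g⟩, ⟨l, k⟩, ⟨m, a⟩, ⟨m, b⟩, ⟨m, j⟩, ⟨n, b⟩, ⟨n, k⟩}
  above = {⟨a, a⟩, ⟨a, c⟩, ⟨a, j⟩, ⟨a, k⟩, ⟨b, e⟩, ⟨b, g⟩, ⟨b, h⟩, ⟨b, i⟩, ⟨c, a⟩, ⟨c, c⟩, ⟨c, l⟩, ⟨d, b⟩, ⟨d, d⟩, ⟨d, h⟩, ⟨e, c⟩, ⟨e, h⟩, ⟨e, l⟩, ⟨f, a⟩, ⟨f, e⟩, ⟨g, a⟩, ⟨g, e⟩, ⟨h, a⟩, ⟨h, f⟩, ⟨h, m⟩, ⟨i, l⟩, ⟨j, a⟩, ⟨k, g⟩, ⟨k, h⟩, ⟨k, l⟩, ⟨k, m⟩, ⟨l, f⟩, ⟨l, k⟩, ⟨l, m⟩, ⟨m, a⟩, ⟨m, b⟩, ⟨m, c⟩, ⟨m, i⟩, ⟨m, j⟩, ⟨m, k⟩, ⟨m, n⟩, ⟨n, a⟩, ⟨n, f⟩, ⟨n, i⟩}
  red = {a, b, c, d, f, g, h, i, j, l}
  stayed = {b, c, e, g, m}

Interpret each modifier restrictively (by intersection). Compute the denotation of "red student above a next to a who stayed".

⟦above a⟧ = {x : ⟨x, a⟩ ∈ ⟦above⟧} = {a, c, f, g, h, j, m, n}
⟦next to a⟧ = {x : ⟨x, a⟩ ∈ ⟦next to⟧} = {a, c, d, f, i, j, l, m}
⟦who stayed⟧ = ⟦stayed⟧ = {b, c, e, g, m}
⟦student⟧ = {b, c, d, e, g, j, k, l, m, n}
… ∩ ⟦above a⟧ = {b, c, d, e, g, j, k, l, m, n} ∩ {a, c, f, g, h, j, m, n} = {c, g, j, m, n}
… ∩ ⟦next to a⟧ = {c, g, j, m, n} ∩ {a, c, d, f, i, j, l, m} = {c, j, m}
… ∩ ⟦who stayed⟧ = {c, j, m} ∩ {b, c, e, g, m} = {c, m}
… ∩ ⟦red⟧ = {c, m} ∩ {a, b, c, d, f, g, h, i, j, l} = {c}
So ⟦red student above a next to a who stayed⟧ = {c}.

{c}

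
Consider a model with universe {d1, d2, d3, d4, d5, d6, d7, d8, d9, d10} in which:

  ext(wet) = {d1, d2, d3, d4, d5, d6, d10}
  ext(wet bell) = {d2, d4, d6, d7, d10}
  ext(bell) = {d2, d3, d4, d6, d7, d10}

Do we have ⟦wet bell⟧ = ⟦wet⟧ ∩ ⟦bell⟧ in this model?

⟦wet⟧ ∩ ⟦bell⟧ = {d1, d2, d3, d4, d5, d6, d10} ∩ {d2, d3, d4, d6, d7, d10} = {d2, d3, d4, d6, d10}
Observed ⟦wet bell⟧ = {d2, d4, d6, d7, d10}.
These differ, so the modifier is not intersective in this model.

no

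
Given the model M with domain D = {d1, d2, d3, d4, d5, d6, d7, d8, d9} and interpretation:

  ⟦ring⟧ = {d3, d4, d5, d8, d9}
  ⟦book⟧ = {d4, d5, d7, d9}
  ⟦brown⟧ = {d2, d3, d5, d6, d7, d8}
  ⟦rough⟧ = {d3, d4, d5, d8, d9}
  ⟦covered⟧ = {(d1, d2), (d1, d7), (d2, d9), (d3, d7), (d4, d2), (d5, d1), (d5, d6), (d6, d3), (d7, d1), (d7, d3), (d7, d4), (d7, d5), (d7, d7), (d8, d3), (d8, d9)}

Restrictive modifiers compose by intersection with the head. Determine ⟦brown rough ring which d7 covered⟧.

⟦which d7 covered⟧ = {x : ⟨d7, x⟩ ∈ ⟦covered⟧} = {d1, d3, d4, d5, d7}
⟦ring⟧ = {d3, d4, d5, d8, d9}
… ∩ ⟦which d7 covered⟧ = {d3, d4, d5, d8, d9} ∩ {d1, d3, d4, d5, d7} = {d3, d4, d5}
… ∩ ⟦brown⟧ = {d3, d4, d5} ∩ {d2, d3, d5, d6, d7, d8} = {d3, d5}
… ∩ ⟦rough⟧ = {d3, d5} ∩ {d3, d4, d5, d8, d9} = {d3, d5}
So ⟦brown rough ring which d7 covered⟧ = {d3, d5}.

{d3, d5}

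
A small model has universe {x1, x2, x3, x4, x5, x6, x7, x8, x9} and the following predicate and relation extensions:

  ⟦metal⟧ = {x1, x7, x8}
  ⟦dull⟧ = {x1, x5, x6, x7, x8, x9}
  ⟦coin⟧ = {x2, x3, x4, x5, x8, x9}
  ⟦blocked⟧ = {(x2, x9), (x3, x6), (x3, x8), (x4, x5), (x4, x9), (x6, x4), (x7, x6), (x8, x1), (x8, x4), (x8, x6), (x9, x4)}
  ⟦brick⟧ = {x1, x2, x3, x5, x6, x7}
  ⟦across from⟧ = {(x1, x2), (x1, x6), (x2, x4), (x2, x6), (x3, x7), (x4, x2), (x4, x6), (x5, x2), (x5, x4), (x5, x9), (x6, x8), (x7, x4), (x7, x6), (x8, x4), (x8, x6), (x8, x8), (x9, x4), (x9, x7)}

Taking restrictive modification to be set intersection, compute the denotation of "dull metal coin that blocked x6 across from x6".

⟦that blocked x6⟧ = {x : ⟨x, x6⟩ ∈ ⟦blocked⟧} = {x3, x7, x8}
⟦across from x6⟧ = {x : ⟨x, x6⟩ ∈ ⟦across from⟧} = {x1, x2, x4, x7, x8}
⟦coin⟧ = {x2, x3, x4, x5, x8, x9}
… ∩ ⟦that blocked x6⟧ = {x2, x3, x4, x5, x8, x9} ∩ {x3, x7, x8} = {x3, x8}
… ∩ ⟦across from x6⟧ = {x3, x8} ∩ {x1, x2, x4, x7, x8} = {x8}
… ∩ ⟦dull⟧ = {x8} ∩ {x1, x5, x6, x7, x8, x9} = {x8}
… ∩ ⟦metal⟧ = {x8} ∩ {x1, x7, x8} = {x8}
So ⟦dull metal coin that blocked x6 across from x6⟧ = {x8}.

{x8}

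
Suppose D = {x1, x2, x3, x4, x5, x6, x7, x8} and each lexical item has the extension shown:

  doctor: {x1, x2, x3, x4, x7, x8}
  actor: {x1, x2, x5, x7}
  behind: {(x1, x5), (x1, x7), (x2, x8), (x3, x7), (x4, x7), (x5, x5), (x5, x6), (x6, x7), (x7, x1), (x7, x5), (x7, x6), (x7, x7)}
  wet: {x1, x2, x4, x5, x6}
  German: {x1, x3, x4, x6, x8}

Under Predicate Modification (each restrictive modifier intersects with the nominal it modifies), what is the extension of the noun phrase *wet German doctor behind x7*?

⟦behind x7⟧ = {x : ⟨x, x7⟩ ∈ ⟦behind⟧} = {x1, x3, x4, x6, x7}
⟦doctor⟧ = {x1, x2, x3, x4, x7, x8}
… ∩ ⟦behind x7⟧ = {x1, x2, x3, x4, x7, x8} ∩ {x1, x3, x4, x6, x7} = {x1, x3, x4, x7}
… ∩ ⟦wet⟧ = {x1, x3, x4, x7} ∩ {x1, x2, x4, x5, x6} = {x1, x4}
… ∩ ⟦German⟧ = {x1, x4} ∩ {x1, x3, x4, x6, x8} = {x1, x4}
So ⟦wet German doctor behind x7⟧ = {x1, x4}.

{x1, x4}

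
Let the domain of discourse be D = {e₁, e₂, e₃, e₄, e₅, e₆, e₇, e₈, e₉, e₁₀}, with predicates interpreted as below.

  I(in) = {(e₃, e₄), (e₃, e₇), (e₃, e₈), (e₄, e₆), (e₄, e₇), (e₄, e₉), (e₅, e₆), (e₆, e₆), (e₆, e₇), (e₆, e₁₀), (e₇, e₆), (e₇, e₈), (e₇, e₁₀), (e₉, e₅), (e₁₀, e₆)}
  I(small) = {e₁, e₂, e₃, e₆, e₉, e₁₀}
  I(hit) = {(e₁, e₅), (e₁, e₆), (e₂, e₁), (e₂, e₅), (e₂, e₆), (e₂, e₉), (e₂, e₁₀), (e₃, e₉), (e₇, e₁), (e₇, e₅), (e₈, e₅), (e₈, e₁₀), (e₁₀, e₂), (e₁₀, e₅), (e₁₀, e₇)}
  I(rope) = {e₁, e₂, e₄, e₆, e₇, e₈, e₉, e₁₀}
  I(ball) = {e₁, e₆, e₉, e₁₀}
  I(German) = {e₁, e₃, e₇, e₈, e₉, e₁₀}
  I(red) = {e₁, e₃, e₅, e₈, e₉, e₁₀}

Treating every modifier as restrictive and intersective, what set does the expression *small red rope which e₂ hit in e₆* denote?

{e₁₀}

⟦which e₂ hit⟧ = {x : ⟨e₂, x⟩ ∈ ⟦hit⟧} = {e₁, e₅, e₆, e₉, e₁₀}
⟦in e₆⟧ = {x : ⟨x, e₆⟩ ∈ ⟦in⟧} = {e₄, e₅, e₆, e₇, e₁₀}
⟦rope⟧ = {e₁, e₂, e₄, e₆, e₇, e₈, e₉, e₁₀}
… ∩ ⟦which e₂ hit⟧ = {e₁, e₂, e₄, e₆, e₇, e₈, e₉, e₁₀} ∩ {e₁, e₅, e₆, e₉, e₁₀} = {e₁, e₆, e₉, e₁₀}
… ∩ ⟦in e₆⟧ = {e₁, e₆, e₉, e₁₀} ∩ {e₄, e₅, e₆, e₇, e₁₀} = {e₆, e₁₀}
… ∩ ⟦small⟧ = {e₆, e₁₀} ∩ {e₁, e₂, e₃, e₆, e₉, e₁₀} = {e₆, e₁₀}
… ∩ ⟦red⟧ = {e₆, e₁₀} ∩ {e₁, e₃, e₅, e₈, e₉, e₁₀} = {e₁₀}
So ⟦small red rope which e₂ hit in e₆⟧ = {e₁₀}.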